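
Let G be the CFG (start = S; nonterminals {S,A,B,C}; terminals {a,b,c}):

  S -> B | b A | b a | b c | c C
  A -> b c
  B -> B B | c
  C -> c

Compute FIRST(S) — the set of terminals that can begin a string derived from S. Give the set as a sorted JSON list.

FIRST iteration:
iter 1:
  A via A→b c: +{b}
  B via B→c: +{c}
  C via C→c: +{c}
  S via S→B: +{c}
  S via S→b A: +{b}
  FIRST[S]={b,c}  FIRST[A]={b}  FIRST[B]={c}  FIRST[C]={c}
iter 2: — fixpoint
  FIRST[S]={b,c}  FIRST[A]={b}  FIRST[B]={c}  FIRST[C]={c}

FIRST(S) = ["b", "c"]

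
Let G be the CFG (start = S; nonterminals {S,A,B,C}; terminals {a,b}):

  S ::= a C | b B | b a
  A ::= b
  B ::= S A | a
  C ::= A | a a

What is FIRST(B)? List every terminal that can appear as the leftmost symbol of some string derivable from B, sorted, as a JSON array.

Compute FIRST by fixpoint:
pass 1:
  A via A→b: +{b}
  B via B→a: +{a}
  C via C→A: +{b}
  C via C→a a: +{a}
  S via S→a C: +{a}
  S via S→b B: +{b}
  FIRST[S]={a,b}  FIRST[A]={b}  FIRST[B]={a}  FIRST[C]={a,b}
pass 2:
  B via B→S A: +{b}
  FIRST[S]={a,b}  FIRST[A]={b}  FIRST[B]={a,b}  FIRST[C]={a,b}
pass 3: — fixpoint
  FIRST[S]={a,b}  FIRST[A]={b}  FIRST[B]={a,b}  FIRST[C]={a,b}

FIRST(B) = ["a", "b"]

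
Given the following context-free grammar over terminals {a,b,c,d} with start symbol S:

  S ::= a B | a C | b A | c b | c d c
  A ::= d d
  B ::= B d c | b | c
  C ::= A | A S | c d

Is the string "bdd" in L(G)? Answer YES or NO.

CNF form of G:
  S -> T1 T3 | T1 X5 | T2 B | T2 C | T3 A
  A -> T0 T0
  B -> B X4 | b | c
  C -> A S | T0 T0 | T1 T0
  T0 -> d
  T1 -> c
  T2 -> a
  T3 -> b
  X4 -> T0 T1
  X5 -> T0 T1

CYK table (by increasing span):
  [0..0]={B,T3}  "b"  orig:{B}
  [1..1]={T0}  "d"  orig:{}
  [2..2]={T0}  "d"  orig:{}
  [0..1]=∅  "bd"
  [1..2]={A,C}  "dd"
  [0..2]={S}  "bdd"

S ∈ T[0,2] ⇒ YES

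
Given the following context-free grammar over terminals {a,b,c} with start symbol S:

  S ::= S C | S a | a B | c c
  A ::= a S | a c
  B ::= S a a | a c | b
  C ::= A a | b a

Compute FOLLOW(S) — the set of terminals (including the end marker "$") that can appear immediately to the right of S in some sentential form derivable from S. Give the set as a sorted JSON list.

FIRST sets, iterate to fixpoint:
round 1:
  A via A→a S: +{a}
  B via B→a c: +{a}
  B via B→b: +{b}
  C via C→A a: +{a}
  C via C→b a: +{b}
  S via S→a B: +{a}
  S via S→c c: +{c}
  FIRST[S]={a,c}  FIRST[A]={a}  FIRST[B]={a,b}  FIRST[C]={a,b}
round 2:
  B via B→S a a: +{c}
  FIRST[S]={a,c}  FIRST[A]={a}  FIRST[B]={a,b,c}  FIRST[C]={a,b}
round 3: (no change)
  FIRST[S]={a,c}  FIRST[A]={a}  FIRST[B]={a,b,c}  FIRST[C]={a,b}

FOLLOW iteration:
FOLLOW(S) := {$}
iter 1:
  B→S a a: FOLLOW(S) ⊇ FIRST(a) = {a}; new: +{a}
  C→A a: FOLLOW(A) ⊇ FIRST(a) = {a}; new: +{a}
  S→S C: FOLLOW(S) ⊇ FIRST(C) = {a,b}; new: +{b}
  S→S C: FOLLOW(C) ⊇ FOLLOW(S) ⊇ {$,a,b}; new: +{$,a,b}
  S→a B: FOLLOW(B) ⊇ FOLLOW(S) ⊇ {$,a,b}; new: +{$,a,b}
  S: {$,a,b}  A: {a}  B: {$,a,b}  C: {$,a,b}
iter 2: (stable)
  S: {$,a,b}  A: {a}  B: {$,a,b}  C: {$,a,b}

FOLLOW(S) = ["$", "a", "b"]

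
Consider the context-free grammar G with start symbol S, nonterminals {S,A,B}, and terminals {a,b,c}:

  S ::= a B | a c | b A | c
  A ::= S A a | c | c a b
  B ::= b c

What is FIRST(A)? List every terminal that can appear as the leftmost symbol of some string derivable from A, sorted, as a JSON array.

FIRST sets, iterate to fixpoint:
[1]
  A via A→c: +{c}
  B via B→b c: +{b}
  S via S→a B: +{a}
  S via S→b A: +{b}
  S via S→c: +{c}
  S: {a,b,c}  A: {c}  B: {b}
[2]
  A via A→S A a: +{a,b}
  S: {a,b,c}  A: {a,b,c}  B: {b}
[3] (no change)
  S: {a,b,c}  A: {a,b,c}  B: {b}

FIRST(A) = ["a", "b", "c"]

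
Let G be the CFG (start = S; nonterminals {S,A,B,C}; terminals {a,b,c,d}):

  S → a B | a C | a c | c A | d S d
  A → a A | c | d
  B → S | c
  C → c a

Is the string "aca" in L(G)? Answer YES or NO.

CNF form of G:
  S -> T0 B | T0 C | T0 T1 | T1 A | T2 X4
  A -> T0 A | c | d
  B -> T0 B | T0 C | T0 T1 | T1 A | T2 X3 | c
  C -> T1 T0
  T0 -> a
  T1 -> c
  T2 -> d
  X3 -> S T2
  X4 -> S T2

CYK fill:
  T[0,0] 'a' = {T0}  orig:{}
  T[1,1] 'c' = {A,B,T1}  orig:{A,B}
  T[2,2] 'a' = {T0}  orig:{}
  T[0,1] 'ac' = {A,B,S}
  T[1,2] 'ca' = {C}
  T[0,2] 'aca' = {B,S}

S ∈ T[0,2] ⇒ YES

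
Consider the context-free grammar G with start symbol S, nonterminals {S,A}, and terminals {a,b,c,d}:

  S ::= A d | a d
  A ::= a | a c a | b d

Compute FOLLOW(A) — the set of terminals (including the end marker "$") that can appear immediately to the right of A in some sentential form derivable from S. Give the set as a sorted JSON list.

Compute FIRST by fixpoint:
iter 1:
  A via A→a: +{a}
  A via A→b d: +{b}
  S via S→A d: +{a,b}
  FIRST(S)={a,b}  FIRST(A)={a,b}
iter 2: (stable)
  FIRST(S)={a,b}  FIRST(A)={a,b}

FOLLOW iteration:
initialize: $ ∈ FOLLOW(S)
round 1:
  S→A d: FOLLOW(A) ⊇ FIRST(d) = {d}; new: +{d}
  FOLLOW(S)={$}  FOLLOW(A)={d}
round 2: (no change)
  FOLLOW(S)={$}  FOLLOW(A)={d}

FOLLOW(A) = ["d"]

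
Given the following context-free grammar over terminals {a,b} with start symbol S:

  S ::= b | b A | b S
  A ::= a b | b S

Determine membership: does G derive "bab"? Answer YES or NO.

Convert to CNF:
  S -> T1 A | T1 S | b
  A -> T0 T1 | T1 S
  T0 -> a
  T1 -> b

CYK fill:
  cell(0,0) b: {S,T1}  orig:{S}
  cell(1,1) a: {T0}  orig:{}
  cell(2,2) b: {S,T1}  orig:{S}
  cell(0,1) ba: ∅
  cell(1,2) ab: {A}
  cell(0,2) bab: {S}

S ∈ T[0,2] ⇒ YES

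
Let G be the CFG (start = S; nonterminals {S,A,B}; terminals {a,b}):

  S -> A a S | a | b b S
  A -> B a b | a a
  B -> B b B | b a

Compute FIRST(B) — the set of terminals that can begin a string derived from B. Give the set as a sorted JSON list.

Compute FIRST by fixpoint:
round 1:
  A via A→a a: +{a}
  B via B→b a: +{b}
  S via S→A a S: +{a}
  S via S→b b S: +{b}
  S: {a,b}  A: {a}  B: {b}
round 2:
  A via A→B a b: +{b}
  S: {a,b}  A: {a,b}  B: {b}
round 3: — fixpoint
  S: {a,b}  A: {a,b}  B: {b}

FIRST(B) = ["b"]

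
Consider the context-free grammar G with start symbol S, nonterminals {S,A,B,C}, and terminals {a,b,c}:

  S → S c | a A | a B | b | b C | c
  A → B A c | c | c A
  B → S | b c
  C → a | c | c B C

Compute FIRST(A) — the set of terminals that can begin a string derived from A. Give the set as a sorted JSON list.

FIRST iteration:
iter 1:
  A via A→c: +{c}
  B via B→b c: +{b}
  C via C→a: +{a}
  C via C→c: +{c}
  S via S→a A: +{a}
  S via S→b: +{b}
  S via S→c: +{c}
  FIRST[S]={a,b,c}  FIRST[A]={c}  FIRST[B]={b}  FIRST[C]={a,c}
iter 2:
  A via A→B A c: +{b}
  B via B→S: +{a,c}
  FIRST[S]={a,b,c}  FIRST[A]={b,c}  FIRST[B]={a,b,c}  FIRST[C]={a,c}
iter 3:
  A via A→B A c: +{a}
  FIRST[S]={a,b,c}  FIRST[A]={a,b,c}  FIRST[B]={a,b,c}  FIRST[C]={a,c}
iter 4: done
  FIRST[S]={a,b,c}  FIRST[A]={a,b,c}  FIRST[B]={a,b,c}  FIRST[C]={a,c}

FIRST(A) = ["a", "b", "c"]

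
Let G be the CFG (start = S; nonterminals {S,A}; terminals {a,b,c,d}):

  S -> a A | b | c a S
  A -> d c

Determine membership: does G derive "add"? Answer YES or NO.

Convert to CNF:
  S -> T1 X3 | T2 A | b
  A -> T0 T1
  T0 -> d
  T1 -> c
  T2 -> a
  X3 -> T2 S

CYK fill:
  T[0,0] 'a' = {T2}  orig:{}
  T[1,1] 'd' = {T0}  orig:{}
  T[2,2] 'd' = {T0}  orig:{}
  T[0,1] 'ad' = ∅
  T[1,2] 'dd' = ∅
  T[0,2] 'add' = ∅

S ∉ T[0,2] ⇒ NO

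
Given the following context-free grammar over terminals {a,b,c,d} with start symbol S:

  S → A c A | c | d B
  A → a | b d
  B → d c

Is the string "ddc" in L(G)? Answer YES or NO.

CNF form of G:
  S -> A X3 | T1 B | c
  A -> T0 T1 | a
  B -> T1 T2
  T0 -> b
  T1 -> d
  T2 -> c
  X3 -> T2 A

CYK table (by increasing span):
  [0..0]={T1}  "d"  orig:{}
  [1..1]={T1}  "d"  orig:{}
  [2..2]={S,T2}  "c"  orig:{S}
  [0..1]=∅  "dd"
  [1..2]={B}  "dc"
  [0..2]={S}  "ddc"

S ∈ T[0,2] ⇒ YES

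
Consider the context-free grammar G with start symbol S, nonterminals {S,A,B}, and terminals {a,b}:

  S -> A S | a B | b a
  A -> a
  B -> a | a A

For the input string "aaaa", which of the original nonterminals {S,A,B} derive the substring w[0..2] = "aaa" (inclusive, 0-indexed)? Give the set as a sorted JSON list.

Convert to CNF:
  S -> A S | T0 B | T1 T0
  A -> a
  B -> T0 A | a
  T0 -> a
  T1 -> b

Fill CYK table bottom-up, restricted to cells inside w[0..2]:
  T[0,0] 'a' = {A,B,T0}  orig:{A,B}
  T[1,1] 'a' = {A,B,T0}  orig:{A,B}
  T[2,2] 'a' = {A,B,T0}  orig:{A,B}
  T[0,1] 'aa' = {B,S}
  T[1,2] 'aa' = {B,S}
  T[0,2] 'aaa' = {S}

Original NTs in T[0,2] deriving "aaa": ["S"]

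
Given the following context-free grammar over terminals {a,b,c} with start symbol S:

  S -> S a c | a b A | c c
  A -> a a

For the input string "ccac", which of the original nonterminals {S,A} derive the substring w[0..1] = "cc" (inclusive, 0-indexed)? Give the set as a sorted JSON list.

CNF form of G:
  S -> S X3 | T0 X4 | T1 T1
  A -> T0 T0
  T0 -> a
  T1 -> c
  T2 -> b
  X3 -> T0 T1
  X4 -> T2 A

CYK table (by increasing span), restricted to cells inside w[0..1]:
  cell(0,0) c: {T1}  orig:{}
  cell(1,1) c: {T1}  orig:{}
  cell(0,1) cc: {S}

Original NTs in T[0,1] deriving "cc": ["S"]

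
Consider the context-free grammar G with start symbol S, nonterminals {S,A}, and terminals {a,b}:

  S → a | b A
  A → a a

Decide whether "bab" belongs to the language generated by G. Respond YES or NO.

Convert to CNF:
  S -> T1 A | a
  A -> T0 T0
  T0 -> a
  T1 -> b

CYK fill:
  T[0,0] 'b' = {T1}  orig:{}
  T[1,1] 'a' = {S,T0}  orig:{S}
  T[2,2] 'b' = {T1}  orig:{}
  T[0,1] 'ba' = ∅
  T[1,2] 'ab' = ∅
  T[0,2] 'bab' = ∅

S ∉ T[0,2] ⇒ NO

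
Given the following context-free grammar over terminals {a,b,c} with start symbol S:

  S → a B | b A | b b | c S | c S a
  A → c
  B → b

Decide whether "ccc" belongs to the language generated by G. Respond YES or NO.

Convert to CNF:
  S -> T0 B | T1 A | T1 T1 | T2 S | T2 X3
  A -> c
  B -> b
  T0 -> a
  T1 -> b
  T2 -> c
  X3 -> S T0

CYK fill:
  T[0,0] 'c' = {A,T2}  orig:{A}
  T[1,1] 'c' = {A,T2}  orig:{A}
  T[2,2] 'c' = {A,T2}  orig:{A}
  T[0,1] 'cc' = ∅
  T[1,2] 'cc' = ∅
  T[0,2] 'ccc' = ∅

S ∉ T[0,2] ⇒ NO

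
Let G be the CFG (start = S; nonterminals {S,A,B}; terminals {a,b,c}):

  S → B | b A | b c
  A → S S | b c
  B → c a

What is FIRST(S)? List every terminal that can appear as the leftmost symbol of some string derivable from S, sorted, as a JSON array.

FIRST iteration:
pass 1:
  A via A→b c: +{b}
  B via B→c a: +{c}
  S via S→B: +{c}
  S via S→b A: +{b}
  S: {b,c}  A: {b}  B: {c}
pass 2:
  A via A→S S: +{c}
  S: {b,c}  A: {b,c}  B: {c}
pass 3: done
  S: {b,c}  A: {b,c}  B: {c}

FIRST(S) = ["b", "c"]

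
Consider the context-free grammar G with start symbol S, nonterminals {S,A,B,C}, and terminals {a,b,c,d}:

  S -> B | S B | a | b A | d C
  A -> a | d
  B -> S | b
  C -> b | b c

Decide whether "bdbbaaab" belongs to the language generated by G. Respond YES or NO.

Convert to CNF:
  S -> S B | T0 A | T1 C | a | b
  A -> a | d
  B -> S B | T0 A | T1 C | a | b
  C -> T0 T2 | b
  T0 -> b
  T1 -> d
  T2 -> c

Fill CYK table bottom-up:
  [0..0]={B,C,S,T0}  "b"  orig:{B,C,S}
  [1..1]={A,T1}  "d"  orig:{A}
  [2..2]={B,C,S,T0}  "b"  orig:{B,C,S}
  [3..3]={B,C,S,T0}  "b"  orig:{B,C,S}
  [4..4]={A,B,S}  "a"
  [5..5]={A,B,S}  "a"
  [6..6]={A,B,S}  "a"
  [7..7]={B,C,S,T0}  "b"  orig:{B,C,S}
  [0..1]={B,S}  "bd"
  [1..2]={B,S}  "db"
  [2..3]={B,S}  "bb"
  [3..4]={B,S}  "ba"
  [4..5]={B,S}  "aa"
  [5..6]={B,S}  "aa"
  [6..7]={B,S}  "ab"
  [0..2]={B,S}  "bdb"
  [1..3]={B,S}  "dbb"
  [2..4]={B,S}  "bba"
  [3..5]={B,S}  "baa"
  [4..6]={B,S}  "aaa"
  [5..7]={B,S}  "aab"
  [0..3]={B,S}  "bdbb"
  [1..4]={B,S}  "dbba"
  [2..5]={B,S}  "bbaa"
  [3..6]={B,S}  "baaa"
  [4..7]={B,S}  "aaab"
  [0..4]={B,S}  "bdbba"
  [1..5]={B,S}  "dbbaa"
  [2..6]={B,S}  "bbaaa"
  [3..7]={B,S}  "baaab"
  [0..5]={B,S}  "bdbbaa"
  [1..6]={B,S}  "dbbaaa"
  [2..7]={B,S}  "bbaaab"
  [0..6]={B,S}  "bdbbaaa"
  [1..7]={B,S}  "dbbaaab"
  [0..7]={B,S}  "bdbbaaab"

S ∈ T[0,7] ⇒ YES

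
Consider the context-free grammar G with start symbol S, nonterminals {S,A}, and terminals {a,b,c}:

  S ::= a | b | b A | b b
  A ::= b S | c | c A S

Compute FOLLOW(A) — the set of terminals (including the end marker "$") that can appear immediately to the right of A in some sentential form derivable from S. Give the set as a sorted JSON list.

FIRST iteration:
round 1:
  A via A→b S: +{b}
  A via A→c: +{c}
  S via S→a: +{a}
  S via S→b: +{b}
  S: {a,b}  A: {b,c}
round 2: — fixpoint
  S: {a,b}  A: {b,c}

FOLLOW iteration:
initialize: $ ∈ FOLLOW(S)
iter 1:
  A→c A S: FOLLOW(A) ⊇ FIRST(S) = {a,b}; new: +{a,b}
  A→c A S: FOLLOW(S) ⊇ FOLLOW(A) ⊇ {a,b}; new: +{a,b}
  S→b A: FOLLOW(A) ⊇ FOLLOW(S) ⊇ {$,a,b}; new: +{$}
  S: {$,a,b}  A: {$,a,b}
iter 2: — fixpoint
  S: {$,a,b}  A: {$,a,b}

FOLLOW(A) = ["$", "a", "b"]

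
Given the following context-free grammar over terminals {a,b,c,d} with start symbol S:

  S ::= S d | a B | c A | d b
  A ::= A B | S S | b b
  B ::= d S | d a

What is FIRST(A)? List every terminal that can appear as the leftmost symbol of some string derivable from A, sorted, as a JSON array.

FIRST sets, iterate to fixpoint:
[1]
  A via A→b b: +{b}
  B via B→d S: +{d}
  S via S→a B: +{a}
  S via S→c A: +{c}
  S via S→d b: +{d}
  FIRST[S]={a,c,d}  FIRST[A]={b}  FIRST[B]={d}
[2]
  A via A→S S: +{a,c,d}
  FIRST[S]={a,c,d}  FIRST[A]={a,b,c,d}  FIRST[B]={d}
[3] done
  FIRST[S]={a,c,d}  FIRST[A]={a,b,c,d}  FIRST[B]={d}

FIRST(A) = ["a", "b", "c", "d"]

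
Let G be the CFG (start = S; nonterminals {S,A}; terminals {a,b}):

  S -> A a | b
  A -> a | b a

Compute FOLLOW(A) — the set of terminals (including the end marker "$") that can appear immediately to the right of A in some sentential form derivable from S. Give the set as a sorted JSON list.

FIRST sets, iterate to fixpoint:
[1]
  A via A→a: +{a}
  A via A→b a: +{b}
  S via S→A a: +{a,b}
  FIRST[S]={a,b}  FIRST[A]={a,b}
[2] done
  FIRST[S]={a,b}  FIRST[A]={a,b}

Compute FOLLOW by fixpoint:
seed FOLLOW(S) with $
iter 1:
  S→A a: FOLLOW(A) ⊇ FIRST(a) = {a}; new: +{a}
  S: {$}  A: {a}
iter 2: (stable)
  S: {$}  A: {a}

FOLLOW(A) = ["a"]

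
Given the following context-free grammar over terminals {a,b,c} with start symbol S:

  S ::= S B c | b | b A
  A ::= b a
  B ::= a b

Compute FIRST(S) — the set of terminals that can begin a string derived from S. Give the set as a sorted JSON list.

Compute FIRST by fixpoint:
iter 1:
  A via A→b a: +{b}
  B via B→a b: +{a}
  S via S→b: +{b}
  FIRST(S)={b}  FIRST(A)={b}  FIRST(B)={a}
iter 2: — fixpoint
  FIRST(S)={b}  FIRST(A)={b}  FIRST(B)={a}

FIRST(S) = ["b"]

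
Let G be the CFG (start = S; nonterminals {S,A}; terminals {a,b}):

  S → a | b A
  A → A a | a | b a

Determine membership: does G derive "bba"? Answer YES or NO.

CNF form of G:
  S -> T1 A | a
  A -> A T0 | T1 T0 | a
  T0 -> a
  T1 -> b

CYK fill:
  T[0,0] 'b' = {T1}  orig:{}
  T[1,1] 'b' = {T1}  orig:{}
  T[2,2] 'a' = {A,S,T0}  orig:{A,S}
  T[0,1] 'bb' = ∅
  T[1,2] 'ba' = {A,S}
  T[0,2] 'bba' = {S}

S ∈ T[0,2] ⇒ YES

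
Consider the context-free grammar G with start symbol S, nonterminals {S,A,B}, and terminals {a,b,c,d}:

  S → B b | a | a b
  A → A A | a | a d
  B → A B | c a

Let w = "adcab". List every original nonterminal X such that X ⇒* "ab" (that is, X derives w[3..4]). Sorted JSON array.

CNF form of G:
  S -> B T3 | T0 T3 | a
  A -> A A | T0 T1 | a
  B -> A B | T2 T0
  T0 -> a
  T1 -> d
  T2 -> c
  T3 -> b

CYK fill — only the sub-triangle for w[3..4]:
  T[3,3] 'a' = {A,S,T0}  orig:{A,S}
  T[4,4] 'b' = {T3}  orig:{}
  T[3,4] 'ab' = {S}

Original NTs in T[3,4] deriving "ab": ["S"]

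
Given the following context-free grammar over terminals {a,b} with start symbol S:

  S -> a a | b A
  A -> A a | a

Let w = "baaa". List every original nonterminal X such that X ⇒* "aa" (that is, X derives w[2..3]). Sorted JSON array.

CNF form of G:
  S -> T0 T0 | T1 A
  A -> A T0 | a
  T0 -> a
  T1 -> b

CYK table (by increasing span) (cells [i..j] with 2 ≤ i ≤ j ≤ 3 only):
  [2..2]={A,T0}  "a"  orig:{A}
  [3..3]={A,T0}  "a"  orig:{A}
  [2..3]={A,S}  "aa"

Original NTs in T[2,3] deriving "aa": ["A", "S"]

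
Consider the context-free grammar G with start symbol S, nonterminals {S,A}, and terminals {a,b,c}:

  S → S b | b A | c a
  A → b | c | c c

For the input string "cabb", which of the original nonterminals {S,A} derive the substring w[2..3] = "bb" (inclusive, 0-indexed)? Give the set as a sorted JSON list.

CNF form of G:
  S -> S T1 | T0 T2 | T1 A
  A -> T0 T0 | b | c
  T0 -> c
  T1 -> b
  T2 -> a

Fill CYK table bottom-up — only the sub-triangle for w[2..3]:
  T[2,2] 'b' = {A,T1}  orig:{A}
  T[3,3] 'b' = {A,T1}  orig:{A}
  T[2,3] 'bb' = {S}

Original NTs in T[2,3] deriving "bb": ["S"]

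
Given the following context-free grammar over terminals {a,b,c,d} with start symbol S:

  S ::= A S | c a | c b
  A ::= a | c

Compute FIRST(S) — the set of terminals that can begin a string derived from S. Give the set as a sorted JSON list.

Compute FIRST by fixpoint:
round 1:
  A via A→a: +{a}
  A via A→c: +{c}
  S via S→A S: +{a,c}
  S: {a,c}  A: {a,c}
round 2: (stable)
  S: {a,c}  A: {a,c}

FIRST(S) = ["a", "c"]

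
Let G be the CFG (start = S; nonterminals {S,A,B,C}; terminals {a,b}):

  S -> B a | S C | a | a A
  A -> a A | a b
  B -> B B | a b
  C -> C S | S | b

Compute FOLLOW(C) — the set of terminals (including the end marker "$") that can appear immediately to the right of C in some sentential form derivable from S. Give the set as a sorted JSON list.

FIRST iteration:
[1]
  A via A→a A: +{a}
  B via B→a b: +{a}
  C via C→b: +{b}
  S via S→B a: +{a}
  FIRST[S]={a}  FIRST[A]={a}  FIRST[B]={a}  FIRST[C]={b}
[2]
  C via C→S: +{a}
  FIRST[S]={a}  FIRST[A]={a}  FIRST[B]={a}  FIRST[C]={a,b}
[3] — fixpoint
  FIRST[S]={a}  FIRST[A]={a}  FIRST[B]={a}  FIRST[C]={a,b}

FOLLOW iteration:
seed FOLLOW(S) with $
round 1:
  B→B B: FOLLOW(B) ⊇ FIRST(B) = {a}; new: +{a}
  C→C S: FOLLOW(C) ⊇ FIRST(S) = {a}; new: +{a}
  C→C S: FOLLOW(S) ⊇ FOLLOW(C) ⊇ {a}; new: +{a}
  S→S C: FOLLOW(S) ⊇ FIRST(C) = {a,b}; new: +{b}
  S→S C: FOLLOW(C) ⊇ FOLLOW(S) ⊇ {$,a,b}; new: +{$,b}
  S→a A: FOLLOW(A) ⊇ FOLLOW(S) ⊇ {$,a,b}; new: +{$,a,b}
  FOLLOW[S]={$,a,b}  FOLLOW[A]={$,a,b}  FOLLOW[B]={a}  FOLLOW[C]={$,a,b}
round 2: (no change)
  FOLLOW[S]={$,a,b}  FOLLOW[A]={$,a,b}  FOLLOW[B]={a}  FOLLOW[C]={$,a,b}

FOLLOW(C) = ["$", "a", "b"]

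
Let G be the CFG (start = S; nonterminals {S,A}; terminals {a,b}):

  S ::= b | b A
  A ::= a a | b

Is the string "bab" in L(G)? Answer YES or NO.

CNF form of G:
  S -> T1 A | b
  A -> T0 T0 | b
  T0 -> a
  T1 -> b

Fill CYK table bottom-up:
  cell(0,0) b: {A,S,T1}  orig:{A,S}
  cell(1,1) a: {T0}  orig:{}
  cell(2,2) b: {A,S,T1}  orig:{A,S}
  cell(0,1) ba: ∅
  cell(1,2) ab: ∅
  cell(0,2) bab: ∅

S ∉ T[0,2] ⇒ NO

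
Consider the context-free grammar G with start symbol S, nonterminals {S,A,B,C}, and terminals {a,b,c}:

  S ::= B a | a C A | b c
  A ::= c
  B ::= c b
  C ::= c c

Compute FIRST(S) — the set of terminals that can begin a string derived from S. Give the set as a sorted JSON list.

Compute FIRST by fixpoint:
pass 1:
  A via A→c: +{c}
  B via B→c b: +{c}
  C via C→c c: +{c}
  S via S→B a: +{c}
  S via S→a C A: +{a}
  S via S→b c: +{b}
  FIRST(S)={a,b,c}  FIRST(A)={c}  FIRST(B)={c}  FIRST(C)={c}
pass 2: — fixpoint
  FIRST(S)={a,b,c}  FIRST(A)={c}  FIRST(B)={c}  FIRST(C)={c}

FIRST(S) = ["a", "b", "c"]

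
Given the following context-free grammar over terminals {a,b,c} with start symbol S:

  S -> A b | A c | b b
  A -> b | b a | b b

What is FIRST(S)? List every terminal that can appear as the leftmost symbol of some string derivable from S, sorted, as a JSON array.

FIRST sets, iterate to fixpoint:
[1]
  A via A→b: +{b}
  S via S→A b: +{b}
  FIRST(S)={b}  FIRST(A)={b}
[2] (no change)
  FIRST(S)={b}  FIRST(A)={b}

FIRST(S) = ["b"]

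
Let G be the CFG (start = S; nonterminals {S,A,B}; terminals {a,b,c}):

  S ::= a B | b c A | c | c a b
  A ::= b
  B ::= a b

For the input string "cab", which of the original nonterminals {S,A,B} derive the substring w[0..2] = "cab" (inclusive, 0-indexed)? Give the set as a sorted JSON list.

CNF form of G:
  S -> T0 B | T1 X3 | T2 X4 | c
  A -> b
  B -> T0 T1
  T0 -> a
  T1 -> b
  T2 -> c
  X3 -> T2 A
  X4 -> T0 T1

Fill CYK table bottom-up (cells [i..j] with 0 ≤ i ≤ j ≤ 2 only):
  T[0,0] 'c' = {S,T2}  orig:{S}
  T[1,1] 'a' = {T0}  orig:{}
  T[2,2] 'b' = {A,T1}  orig:{A}
  T[0,1] 'ca' = ∅
  T[1,2] 'ab' = {B,X4}  orig:{B}
  T[0,2] 'cab' = {S}

Original NTs in T[0,2] deriving "cab": ["S"]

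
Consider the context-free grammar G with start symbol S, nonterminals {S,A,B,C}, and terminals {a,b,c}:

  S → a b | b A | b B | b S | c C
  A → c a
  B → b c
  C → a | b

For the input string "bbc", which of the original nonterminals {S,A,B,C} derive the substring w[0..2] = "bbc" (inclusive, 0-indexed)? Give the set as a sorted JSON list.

CNF form of G:
  S -> T0 C | T1 T2 | T2 A | T2 B | T2 S
  A -> T0 T1
  B -> T2 T0
  C -> a | b
  T0 -> c
  T1 -> a
  T2 -> b

CYK fill, restricted to cells inside w[0..2]:
  T[0,0] 'b' = {C,T2}  orig:{C}
  T[1,1] 'b' = {C,T2}  orig:{C}
  T[2,2] 'c' = {T0}  orig:{}
  T[0,1] 'bb' = ∅
  T[1,2] 'bc' = {B}
  T[0,2] 'bbc' = {S}

Original NTs in T[0,2] deriving "bbc": ["S"]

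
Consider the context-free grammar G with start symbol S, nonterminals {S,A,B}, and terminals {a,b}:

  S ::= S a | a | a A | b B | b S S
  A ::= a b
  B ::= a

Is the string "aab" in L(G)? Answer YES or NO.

Convert to CNF:
  S -> S T0 | T0 A | T1 B | T1 X2 | a
  A -> T0 T1
  B -> a
  T0 -> a
  T1 -> b
  X2 -> S S

CYK fill:
  cell(0,0) a: {B,S,T0}  orig:{B,S}
  cell(1,1) a: {B,S,T0}  orig:{B,S}
  cell(2,2) b: {T1}  orig:{}
  cell(0,1) aa: {S,X2}  orig:{S}
  cell(1,2) ab: {A}
  cell(0,2) aab: {S}

S ∈ T[0,2] ⇒ YES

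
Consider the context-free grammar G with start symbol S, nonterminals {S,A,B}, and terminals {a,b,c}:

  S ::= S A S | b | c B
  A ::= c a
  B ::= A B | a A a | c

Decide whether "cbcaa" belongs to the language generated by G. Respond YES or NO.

CNF form of G:
  S -> S X3 | T0 B | b
  A -> T0 T1
  B -> A B | T1 X2 | c
  T0 -> c
  T1 -> a
  X2 -> A T1
  X3 -> A S

CYK fill:
  cell(0,0) c: {B,T0}  orig:{B}
  cell(1,1) b: {S}
  cell(2,2) c: {B,T0}  orig:{B}
  cell(3,3) a: {T1}  orig:{}
  cell(4,4) a: {T1}  orig:{}
  cell(0,1) cb: ∅
  cell(1,2) bc: ∅
  cell(2,3) ca: {A}
  cell(3,4) aa: ∅
  cell(0,2) cbc: ∅
  cell(1,3) bca: ∅
  cell(2,4) caa: {X2}  orig:{}
  cell(0,3) cbca: ∅
  cell(1,4) bcaa: ∅
  cell(0,4) cbcaa: ∅

S ∉ T[0,4] ⇒ NO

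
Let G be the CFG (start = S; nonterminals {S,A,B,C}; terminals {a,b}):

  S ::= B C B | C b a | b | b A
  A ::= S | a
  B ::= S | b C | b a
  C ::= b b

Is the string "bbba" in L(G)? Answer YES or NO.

CNF form of G:
  S -> B X6 | C X7 | T0 A | b
  A -> B X2 | C X3 | T0 A | a | b
  B -> B X4 | C X5 | T0 A | T0 C | T0 T1 | b
  C -> T0 T0
  T0 -> b
  T1 -> a
  X2 -> C B
  X3 -> T0 T1
  X4 -> C B
  X5 -> T0 T1
  X6 -> C B
  X7 -> T0 T1

CYK table (by increasing span):
  cell(0,0) b: {A,B,S,T0}  orig:{A,B,S}
  cell(1,1) b: {A,B,S,T0}  orig:{A,B,S}
  cell(2,2) b: {A,B,S,T0}  orig:{A,B,S}
  cell(3,3) a: {A,T1}  orig:{A}
  cell(0,1) bb: {A,B,C,S}
  cell(1,2) bb: {A,B,C,S}
  cell(2,3) ba: {A,B,S,X3,X5,X7}  orig:{A,B,S}
  cell(0,2) bbb: {A,B,S,X2,X4,X6}  orig:{A,B,S}
  cell(1,3) bba: {A,B,S}
  cell(0,3) bbba: {A,B,S,X2,X4,X6}  orig:{A,B,S}

S ∈ T[0,3] ⇒ YES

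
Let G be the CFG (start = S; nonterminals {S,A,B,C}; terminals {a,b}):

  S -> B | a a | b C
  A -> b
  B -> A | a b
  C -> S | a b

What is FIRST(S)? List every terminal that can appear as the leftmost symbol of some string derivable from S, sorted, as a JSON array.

Compute FIRST by fixpoint:
pass 1:
  A via A→b: +{b}
  B via B→A: +{b}
  B via B→a b: +{a}
  C via C→a b: +{a}
  S via S→B: +{a,b}
  FIRST(S)={a,b}  FIRST(A)={b}  FIRST(B)={a,b}  FIRST(C)={a}
pass 2:
  C via C→S: +{b}
  FIRST(S)={a,b}  FIRST(A)={b}  FIRST(B)={a,b}  FIRST(C)={a,b}
pass 3: done
  FIRST(S)={a,b}  FIRST(A)={b}  FIRST(B)={a,b}  FIRST(C)={a,b}

FIRST(S) = ["a", "b"]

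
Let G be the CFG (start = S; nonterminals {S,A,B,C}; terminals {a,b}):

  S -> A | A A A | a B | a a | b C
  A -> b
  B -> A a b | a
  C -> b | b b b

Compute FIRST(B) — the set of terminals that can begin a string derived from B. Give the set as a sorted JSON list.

FIRST sets, iterate to fixpoint:
iter 1:
  A via A→b: +{b}
  B via B→A a b: +{b}
  B via B→a: +{a}
  C via C→b: +{b}
  S via S→A: +{b}
  S via S→a B: +{a}
  FIRST(S)={a,b}  FIRST(A)={b}  FIRST(B)={a,b}  FIRST(C)={b}
iter 2: done
  FIRST(S)={a,b}  FIRST(A)={b}  FIRST(B)={a,b}  FIRST(C)={b}

FIRST(B) = ["a", "b"]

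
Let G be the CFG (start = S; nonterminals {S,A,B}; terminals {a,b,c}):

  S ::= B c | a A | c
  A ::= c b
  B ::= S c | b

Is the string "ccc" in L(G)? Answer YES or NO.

Convert to CNF:
  S -> B T0 | T2 A | c
  A -> T0 T1
  B -> S T0 | b
  T0 -> c
  T1 -> b
  T2 -> a

Fill CYK table bottom-up:
  T[0,0] 'c' = {S,T0}  orig:{S}
  T[1,1] 'c' = {S,T0}  orig:{S}
  T[2,2] 'c' = {S,T0}  orig:{S}
  T[0,1] 'cc' = {B}
  T[1,2] 'cc' = {B}
  T[0,2] 'ccc' = {S}

S ∈ T[0,2] ⇒ YES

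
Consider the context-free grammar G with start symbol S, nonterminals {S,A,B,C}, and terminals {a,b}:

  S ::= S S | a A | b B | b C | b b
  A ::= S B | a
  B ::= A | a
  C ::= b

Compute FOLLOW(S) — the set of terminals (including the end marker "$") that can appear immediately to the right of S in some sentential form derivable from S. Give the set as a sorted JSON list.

FIRST sets, iterate to fixpoint:
iter 1:
  A via A→a: +{a}
  B via B→A: +{a}
  C via C→b: +{b}
  S via S→a A: +{a}
  S via S→b B: +{b}
  FIRST[S]={a,b}  FIRST[A]={a}  FIRST[B]={a}  FIRST[C]={b}
iter 2:
  A via A→S B: +{b}
  B via B→A: +{b}
  FIRST[S]={a,b}  FIRST[A]={a,b}  FIRST[B]={a,b}  FIRST[C]={b}
iter 3: — fixpoint
  FIRST[S]={a,b}  FIRST[A]={a,b}  FIRST[B]={a,b}  FIRST[C]={b}

FOLLOW iteration:
FOLLOW(S) := {$}
iter 1:
  A→S B: FOLLOW(S) ⊇ FIRST(B) = {a,b}; new: +{a,b}
  S→a A: FOLLOW(A) ⊇ FOLLOW(S) ⊇ {$,a,b}; new: +{$,a,b}
  S→b B: FOLLOW(B) ⊇ FOLLOW(S) ⊇ {$,a,b}; new: +{$,a,b}
  S→b C: FOLLOW(C) ⊇ FOLLOW(S) ⊇ {$,a,b}; new: +{$,a,b}
  S: {$,a,b}  A: {$,a,b}  B: {$,a,b}  C: {$,a,b}
iter 2: (stable)
  S: {$,a,b}  A: {$,a,b}  B: {$,a,b}  C: {$,a,b}

FOLLOW(S) = ["$", "a", "b"]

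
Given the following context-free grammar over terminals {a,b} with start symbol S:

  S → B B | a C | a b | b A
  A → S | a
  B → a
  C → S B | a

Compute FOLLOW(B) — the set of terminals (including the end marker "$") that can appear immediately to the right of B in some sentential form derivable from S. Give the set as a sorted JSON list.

FIRST iteration:
pass 1:
  A via A→a: +{a}
  B via B→a: +{a}
  C via C→a: +{a}
  S via S→B B: +{a}
  S via S→b A: +{b}
  S: {a,b}  A: {a}  B: {a}  C: {a}
pass 2:
  A via A→S: +{b}
  C via C→S B: +{b}
  S: {a,b}  A: {a,b}  B: {a}  C: {a,b}
pass 3: — fixpoint
  S: {a,b}  A: {a,b}  B: {a}  C: {a,b}

FOLLOW sets:
FOLLOW(S) := {$}
pass 1:
  C→S B: FOLLOW(S) ⊇ FIRST(B) = {a}; new: +{a}
  S→B B: FOLLOW(B) ⊇ FIRST(B) = {a}; new: +{a}
  S→B B: FOLLOW(B) ⊇ FOLLOW(S) ⊇ {$,a}; new: +{$}
  S→a C: FOLLOW(C) ⊇ FOLLOW(S) ⊇ {$,a}; new: +{$,a}
  S→b A: FOLLOW(A) ⊇ FOLLOW(S) ⊇ {$,a}; new: +{$,a}
  FOLLOW[S]={$,a}  FOLLOW[A]={$,a}  FOLLOW[B]={$,a}  FOLLOW[C]={$,a}
pass 2: — fixpoint
  FOLLOW[S]={$,a}  FOLLOW[A]={$,a}  FOLLOW[B]={$,a}  FOLLOW[C]={$,a}

FOLLOW(B) = ["$", "a"]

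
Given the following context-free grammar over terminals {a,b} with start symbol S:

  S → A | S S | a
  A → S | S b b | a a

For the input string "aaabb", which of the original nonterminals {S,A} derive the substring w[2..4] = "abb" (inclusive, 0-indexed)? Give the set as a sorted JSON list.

CNF form of G:
  S -> S S | S X3 | T1 T1 | a
  A -> S S | S X2 | T1 T1 | a
  T0 -> b
  T1 -> a
  X2 -> T0 T0
  X3 -> T0 T0

CYK fill — only the sub-triangle for w[2..4]:
  T[2,2] 'a' = {A,S,T1}  orig:{A,S}
  T[3,3] 'b' = {T0}  orig:{}
  T[4,4] 'b' = {T0}  orig:{}
  T[2,3] 'ab' = ∅
  T[3,4] 'bb' = {X2,X3}  orig:{}
  T[2,4] 'abb' = {A,S}

Original NTs in T[2,4] deriving "abb": ["A", "S"]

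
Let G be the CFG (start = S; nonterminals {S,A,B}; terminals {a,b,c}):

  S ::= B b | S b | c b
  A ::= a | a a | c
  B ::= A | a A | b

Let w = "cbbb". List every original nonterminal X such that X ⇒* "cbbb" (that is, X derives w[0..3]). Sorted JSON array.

CNF form of G:
  S -> B T1 | S T1 | T2 T1
  A -> T0 T0 | a | c
  B -> T0 A | T0 T0 | a | b | c
  T0 -> a
  T1 -> b
  T2 -> c

CYK fill — only the sub-triangle for w[0..3]:
  T[0,0] 'c' = {A,B,T2}  orig:{A,B}
  T[1,1] 'b' = {B,T1}  orig:{B}
  T[2,2] 'b' = {B,T1}  orig:{B}
  T[3,3] 'b' = {B,T1}  orig:{B}
  T[0,1] 'cb' = {S}
  T[1,2] 'bb' = {S}
  T[2,3] 'bb' = {S}
  T[0,2] 'cbb' = {S}
  T[1,3] 'bbb' = {S}
  T[0,3] 'cbbb' = {S}

Original NTs in T[0,3] deriving "cbbb": ["S"]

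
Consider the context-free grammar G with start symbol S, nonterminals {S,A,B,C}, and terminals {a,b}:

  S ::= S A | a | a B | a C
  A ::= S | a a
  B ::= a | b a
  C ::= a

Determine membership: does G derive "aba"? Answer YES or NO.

CNF form of G:
  S -> S A | T0 B | T0 C | a
  A -> S A | T0 B | T0 C | T0 T0 | a
  B -> T1 T0 | a
  C -> a
  T0 -> a
  T1 -> b

CYK table (by increasing span):
  cell(0,0) a: {A,B,C,S,T0}  orig:{A,B,C,S}
  cell(1,1) b: {T1}  orig:{}
  cell(2,2) a: {A,B,C,S,T0}  orig:{A,B,C,S}
  cell(0,1) ab: ∅
  cell(1,2) ba: {B}
  cell(0,2) aba: {A,S}

S ∈ T[0,2] ⇒ YES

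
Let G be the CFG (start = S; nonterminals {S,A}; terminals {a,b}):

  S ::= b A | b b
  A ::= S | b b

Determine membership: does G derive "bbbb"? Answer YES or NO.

Convert to CNF:
  S -> T0 A | T0 T0
  A -> T0 A | T0 T0
  T0 -> b

Fill CYK table bottom-up:
  cell(0,0) b: {T0}  orig:{}
  cell(1,1) b: {T0}  orig:{}
  cell(2,2) b: {T0}  orig:{}
  cell(3,3) b: {T0}  orig:{}
  cell(0,1) bb: {A,S}
  cell(1,2) bb: {A,S}
  cell(2,3) bb: {A,S}
  cell(0,2) bbb: {A,S}
  cell(1,3) bbb: {A,S}
  cell(0,3) bbbb: {A,S}

S ∈ T[0,3] ⇒ YES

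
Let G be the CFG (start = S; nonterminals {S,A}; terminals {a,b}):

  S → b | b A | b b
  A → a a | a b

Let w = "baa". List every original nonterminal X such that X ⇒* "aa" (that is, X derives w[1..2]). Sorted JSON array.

CNF form of G:
  S -> T1 A | T1 T1 | b
  A -> T0 T0 | T0 T1
  T0 -> a
  T1 -> b

Fill CYK table bottom-up (cells [i..j] with 1 ≤ i ≤ j ≤ 2 only):
  T[1,1] 'a' = {T0}  orig:{}
  T[2,2] 'a' = {T0}  orig:{}
  T[1,2] 'aa' = {A}

Original NTs in T[1,2] deriving "aa": ["A"]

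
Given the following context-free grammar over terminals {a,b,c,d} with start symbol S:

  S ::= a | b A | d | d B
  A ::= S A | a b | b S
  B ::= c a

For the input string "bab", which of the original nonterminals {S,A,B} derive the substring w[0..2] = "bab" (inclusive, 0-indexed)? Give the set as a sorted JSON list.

Convert to CNF:
  S -> T1 A | T3 B | a | d
  A -> S A | T0 T1 | T1 S
  B -> T2 T0
  T0 -> a
  T1 -> b
  T2 -> c
  T3 -> d

CYK fill (cells [i..j] with 0 ≤ i ≤ j ≤ 2 only):
  T[0,0] 'b' = {T1}  orig:{}
  T[1,1] 'a' = {S,T0}  orig:{S}
  T[2,2] 'b' = {T1}  orig:{}
  T[0,1] 'ba' = {A}
  T[1,2] 'ab' = {A}
  T[0,2] 'bab' = {S}

Original NTs in T[0,2] deriving "bab": ["S"]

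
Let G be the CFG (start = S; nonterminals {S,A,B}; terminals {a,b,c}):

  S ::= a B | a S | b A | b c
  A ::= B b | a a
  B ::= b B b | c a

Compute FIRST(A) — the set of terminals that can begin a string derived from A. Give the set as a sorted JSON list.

FIRST sets, iterate to fixpoint:
pass 1:
  A via A→a a: +{a}
  B via B→b B b: +{b}
  B via B→c a: +{c}
  S via S→a B: +{a}
  S via S→b A: +{b}
  S: {a,b}  A: {a}  B: {b,c}
pass 2:
  A via A→B b: +{b,c}
  S: {a,b}  A: {a,b,c}  B: {b,c}
pass 3: done
  S: {a,b}  A: {a,b,c}  B: {b,c}

FIRST(A) = ["a", "b", "c"]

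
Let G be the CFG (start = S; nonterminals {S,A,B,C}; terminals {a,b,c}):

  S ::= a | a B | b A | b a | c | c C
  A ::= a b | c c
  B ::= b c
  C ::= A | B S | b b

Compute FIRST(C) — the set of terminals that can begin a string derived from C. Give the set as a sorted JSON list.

FIRST sets, iterate to fixpoint:
iter 1:
  A via A→a b: +{a}
  A via A→c c: +{c}
  B via B→b c: +{b}
  C via C→A: +{a,c}
  C via C→B S: +{b}
  S via S→a: +{a}
  S via S→b A: +{b}
  S via S→c: +{c}
  FIRST(S)={a,b,c}  FIRST(A)={a,c}  FIRST(B)={b}  FIRST(C)={a,b,c}
iter 2: done
  FIRST(S)={a,b,c}  FIRST(A)={a,c}  FIRST(B)={b}  FIRST(C)={a,b,c}

FIRST(C) = ["a", "b", "c"]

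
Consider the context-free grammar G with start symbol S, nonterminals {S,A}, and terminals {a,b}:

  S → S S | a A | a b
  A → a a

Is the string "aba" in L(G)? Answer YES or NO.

CNF form of G:
  S -> S S | T0 A | T0 T1
  A -> T0 T0
  T0 -> a
  T1 -> b

CYK fill:
  T[0,0] 'a' = {T0}  orig:{}
  T[1,1] 'b' = {T1}  orig:{}
  T[2,2] 'a' = {T0}  orig:{}
  T[0,1] 'ab' = {S}
  T[1,2] 'ba' = ∅
  T[0,2] 'aba' = ∅

S ∉ T[0,2] ⇒ NO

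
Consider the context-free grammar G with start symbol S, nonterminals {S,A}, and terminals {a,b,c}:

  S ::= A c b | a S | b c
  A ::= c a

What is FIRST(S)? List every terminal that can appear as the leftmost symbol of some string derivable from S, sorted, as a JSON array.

Compute FIRST by fixpoint:
pass 1:
  A via A→c a: +{c}
  S via S→A c b: +{c}
  S via S→a S: +{a}
  S via S→b c: +{b}
  FIRST[S]={a,b,c}  FIRST[A]={c}
pass 2: — fixpoint
  FIRST[S]={a,b,c}  FIRST[A]={c}

FIRST(S) = ["a", "b", "c"]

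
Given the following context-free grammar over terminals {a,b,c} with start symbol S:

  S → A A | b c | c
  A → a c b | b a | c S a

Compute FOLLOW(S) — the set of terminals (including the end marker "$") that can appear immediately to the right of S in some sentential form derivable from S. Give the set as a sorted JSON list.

FIRST sets, iterate to fixpoint:
round 1:
  A via A→a c b: +{a}
  A via A→b a: +{b}
  A via A→c S a: +{c}
  S via S→A A: +{a,b,c}
  FIRST(S)={a,b,c}  FIRST(A)={a,b,c}
round 2: done
  FIRST(S)={a,b,c}  FIRST(A)={a,b,c}

FOLLOW iteration:
initialize: $ ∈ FOLLOW(S)
pass 1:
  A→c S a: FOLLOW(S) ⊇ FIRST(a) = {a}; new: +{a}
  S→A A: FOLLOW(A) ⊇ FIRST(A) = {a,b,c}; new: +{a,b,c}
  S→A A: FOLLOW(A) ⊇ FOLLOW(S) ⊇ {$,a}; new: +{$}
  FOLLOW(S)={$,a}  FOLLOW(A)={$,a,b,c}
pass 2: (stable)
  FOLLOW(S)={$,a}  FOLLOW(A)={$,a,b,c}

FOLLOW(S) = ["$", "a"]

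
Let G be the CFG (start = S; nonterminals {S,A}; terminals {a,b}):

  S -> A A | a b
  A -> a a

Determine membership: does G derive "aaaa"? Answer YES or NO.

CNF form of G:
  S -> A A | T0 T1
  A -> T0 T0
  T0 -> a
  T1 -> b

Fill CYK table bottom-up:
  [0..0]={T0}  "a"  orig:{}
  [1..1]={T0}  "a"  orig:{}
  [2..2]={T0}  "a"  orig:{}
  [3..3]={T0}  "a"  orig:{}
  [0..1]={A}  "aa"
  [1..2]={A}  "aa"
  [2..3]={A}  "aa"
  [0..2]=∅  "aaa"
  [1..3]=∅  "aaa"
  [0..3]={S}  "aaaa"

S ∈ T[0,3] ⇒ YES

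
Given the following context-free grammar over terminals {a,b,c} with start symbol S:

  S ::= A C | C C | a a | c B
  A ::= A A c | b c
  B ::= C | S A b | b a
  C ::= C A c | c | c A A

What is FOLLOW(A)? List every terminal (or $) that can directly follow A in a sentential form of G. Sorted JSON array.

FIRST sets, iterate to fixpoint:
iter 1:
  A via A→b c: +{b}
  B via B→b a: +{b}
  C via C→c: +{c}
  S via S→A C: +{b}
  S via S→C C: +{c}
  S via S→a a: +{a}
  FIRST(S)={a,b,c}  FIRST(A)={b}  FIRST(B)={b}  FIRST(C)={c}
iter 2:
  B via B→C: +{c}
  B via B→S A b: +{a}
  FIRST(S)={a,b,c}  FIRST(A)={b}  FIRST(B)={a,b,c}  FIRST(C)={c}
iter 3: (stable)
  FIRST(S)={a,b,c}  FIRST(A)={b}  FIRST(B)={a,b,c}  FIRST(C)={c}

Compute FOLLOW by fixpoint:
FOLLOW(S) := {$}
round 1:
  A→A A c: FOLLOW(A) ⊇ FIRST(A) = {b}; new: +{b}
  A→A A c: FOLLOW(A) ⊇ FIRST(c) = {c}; new: +{c}
  B→S A b: FOLLOW(S) ⊇ FIRST(A) = {b}; new: +{b}
  C→C A c: FOLLOW(C) ⊇ FIRST(A) = {b}; new: +{b}
  S→A C: FOLLOW(C) ⊇ FOLLOW(S) ⊇ {$,b}; new: +{$}
  S→C C: FOLLOW(C) ⊇ FIRST(C) = {c}; new: +{c}
  S→c B: FOLLOW(B) ⊇ FOLLOW(S) ⊇ {$,b}; new: +{$,b}
  FOLLOW[S]={$,b}  FOLLOW[A]={b,c}  FOLLOW[B]={$,b}  FOLLOW[C]={$,b,c}
round 2:
  C→c A A: FOLLOW(A) ⊇ FOLLOW(C) ⊇ {$,b,c}; new: +{$}
  FOLLOW[S]={$,b}  FOLLOW[A]={$,b,c}  FOLLOW[B]={$,b}  FOLLOW[C]={$,b,c}
round 3: (no change)
  FOLLOW[S]={$,b}  FOLLOW[A]={$,b,c}  FOLLOW[B]={$,b}  FOLLOW[C]={$,b,c}

FOLLOW(A) = ["$", "b", "c"]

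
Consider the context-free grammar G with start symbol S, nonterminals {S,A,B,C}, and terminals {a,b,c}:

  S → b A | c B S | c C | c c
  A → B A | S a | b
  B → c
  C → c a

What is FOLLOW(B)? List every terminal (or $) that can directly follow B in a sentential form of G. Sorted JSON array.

Compute FIRST by fixpoint:
pass 1:
  A via A→b: +{b}
  B via B→c: +{c}
  C via C→c a: +{c}
  S via S→b A: +{b}
  S via S→c B S: +{c}
  FIRST(S)={b,c}  FIRST(A)={b}  FIRST(B)={c}  FIRST(C)={c}
pass 2:
  A via A→B A: +{c}
  FIRST(S)={b,c}  FIRST(A)={b,c}  FIRST(B)={c}  FIRST(C)={c}
pass 3: (no change)
  FIRST(S)={b,c}  FIRST(A)={b,c}  FIRST(B)={c}  FIRST(C)={c}

FOLLOW iteration:
initialize: $ ∈ FOLLOW(S)
pass 1:
  A→B A: FOLLOW(B) ⊇ FIRST(A) = {b,c}; new: +{b,c}
  A→S a: FOLLOW(S) ⊇ FIRST(a) = {a}; new: +{a}
  S→b A: FOLLOW(A) ⊇ FOLLOW(S) ⊇ {$,a}; new: +{$,a}
  S→c C: FOLLOW(C) ⊇ FOLLOW(S) ⊇ {$,a}; new: +{$,a}
  S: {$,a}  A: {$,a}  B: {b,c}  C: {$,a}
pass 2: (stable)
  S: {$,a}  A: {$,a}  B: {b,c}  C: {$,a}

FOLLOW(B) = ["b", "c"]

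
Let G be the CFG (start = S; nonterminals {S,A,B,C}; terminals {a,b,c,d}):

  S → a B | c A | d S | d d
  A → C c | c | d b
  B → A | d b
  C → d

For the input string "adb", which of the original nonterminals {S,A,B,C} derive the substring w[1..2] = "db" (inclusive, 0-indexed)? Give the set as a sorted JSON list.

CNF form of G:
  S -> T0 A | T1 S | T1 T1 | T3 B
  A -> C T0 | T1 T2 | c
  B -> C T0 | T1 T2 | c
  C -> d
  T0 -> c
  T1 -> d
  T2 -> b
  T3 -> a

Fill CYK table bottom-up (cells [i..j] with 1 ≤ i ≤ j ≤ 2 only):
  cell(1,1) d: {C,T1}  orig:{C}
  cell(2,2) b: {T2}  orig:{}
  cell(1,2) db: {A,B}

Original NTs in T[1,2] deriving "db": ["A", "B"]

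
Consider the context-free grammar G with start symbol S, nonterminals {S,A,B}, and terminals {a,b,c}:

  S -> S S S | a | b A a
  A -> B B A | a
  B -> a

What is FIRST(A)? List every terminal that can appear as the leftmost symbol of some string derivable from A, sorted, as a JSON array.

FIRST iteration:
pass 1:
  A via A→a: +{a}
  B via B→a: +{a}
  S via S→a: +{a}
  S via S→b A a: +{b}
  FIRST(S)={a,b}  FIRST(A)={a}  FIRST(B)={a}
pass 2: (no change)
  FIRST(S)={a,b}  FIRST(A)={a}  FIRST(B)={a}

FIRST(A) = ["a"]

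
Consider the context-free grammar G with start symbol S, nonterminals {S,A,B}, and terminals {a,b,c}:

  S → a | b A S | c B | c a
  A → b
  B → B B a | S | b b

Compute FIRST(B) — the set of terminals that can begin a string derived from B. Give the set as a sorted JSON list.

Compute FIRST by fixpoint:
[1]
  A via A→b: +{b}
  B via B→b b: +{b}
  S via S→a: +{a}
  S via S→b A S: +{b}
  S via S→c B: +{c}
  S: {a,b,c}  A: {b}  B: {b}
[2]
  B via B→S: +{a,c}
  S: {a,b,c}  A: {b}  B: {a,b,c}
[3] — fixpoint
  S: {a,b,c}  A: {b}  B: {a,b,c}

FIRST(B) = ["a", "b", "c"]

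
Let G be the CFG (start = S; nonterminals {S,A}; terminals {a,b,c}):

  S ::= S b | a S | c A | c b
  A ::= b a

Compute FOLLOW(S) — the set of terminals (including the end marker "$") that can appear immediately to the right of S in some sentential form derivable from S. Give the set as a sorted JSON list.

FIRST sets, iterate to fixpoint:
[1]
  A via A→b a: +{b}
  S via S→a S: +{a}
  S via S→c A: +{c}
  FIRST[S]={a,c}  FIRST[A]={b}
[2] done
  FIRST[S]={a,c}  FIRST[A]={b}

Compute FOLLOW by fixpoint:
seed FOLLOW(S) with $
[1]
  S→S b: FOLLOW(S) ⊇ FIRST(b) = {b}; new: +{b}
  S→c A: FOLLOW(A) ⊇ FOLLOW(S) ⊇ {$,b}; new: +{$,b}
  S: {$,b}  A: {$,b}
[2] — fixpoint
  S: {$,b}  A: {$,b}

FOLLOW(S) = ["$", "b"]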